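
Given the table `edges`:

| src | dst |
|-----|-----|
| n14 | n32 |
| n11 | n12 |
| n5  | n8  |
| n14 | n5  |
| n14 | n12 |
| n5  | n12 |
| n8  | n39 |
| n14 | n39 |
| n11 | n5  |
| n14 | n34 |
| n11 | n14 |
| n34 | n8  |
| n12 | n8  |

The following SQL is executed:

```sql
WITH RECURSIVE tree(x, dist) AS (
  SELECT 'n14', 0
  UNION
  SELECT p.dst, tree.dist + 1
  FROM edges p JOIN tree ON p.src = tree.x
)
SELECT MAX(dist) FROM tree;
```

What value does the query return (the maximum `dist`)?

4

Base: (n14, dist=0).
Iteration 1: edges from {n14} -> (n12, dist=1), (n32, dist=1), (n34, dist=1), (n39, dist=1), (n5, dist=1).
Iteration 2: edges from {n12,n32,n34,n39,n5} -> (n12, dist=2), (n8, dist=2). [UNION drops 2 duplicate row(s)]
Iteration 3: edges from {n12,n8} -> (n39, dist=3), (n8, dist=3).
Iteration 4: edges from {n39,n8} -> (n39, dist=4).
Iteration 5: no outgoing edges from {n39}; recursion stops.
dist values: 0, 1, 1, 1, 1, 1, 2, 2, 3, 3, 4; the maximum is 4.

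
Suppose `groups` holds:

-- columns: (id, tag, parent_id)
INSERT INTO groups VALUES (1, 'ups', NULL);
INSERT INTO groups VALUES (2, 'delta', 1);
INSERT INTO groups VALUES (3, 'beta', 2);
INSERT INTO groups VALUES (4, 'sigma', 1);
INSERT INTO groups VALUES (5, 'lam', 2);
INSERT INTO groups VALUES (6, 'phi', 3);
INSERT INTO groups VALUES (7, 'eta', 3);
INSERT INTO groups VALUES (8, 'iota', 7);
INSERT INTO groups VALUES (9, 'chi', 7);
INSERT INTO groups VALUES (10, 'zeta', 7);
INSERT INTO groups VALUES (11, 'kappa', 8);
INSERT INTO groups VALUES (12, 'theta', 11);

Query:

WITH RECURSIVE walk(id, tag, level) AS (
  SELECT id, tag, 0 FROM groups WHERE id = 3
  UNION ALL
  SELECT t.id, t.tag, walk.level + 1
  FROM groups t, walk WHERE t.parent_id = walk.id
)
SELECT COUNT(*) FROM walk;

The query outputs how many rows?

8

Base: id=3 (beta) at level 0.
Iteration 1: rows with parent_id in {3} -> phi (id 6, level 1), eta (id 7, level 1).
Iteration 2: rows with parent_id in {6,7} -> iota (id 8, level 2), chi (id 9, level 2), zeta (id 10, level 2).
Iteration 3: rows with parent_id in {8,9,10} -> kappa (id 11, level 3).
Iteration 4: rows with parent_id in {11} -> theta (id 12, level 4).
Iteration 5: no rows with parent_id in {12}; recursion stops.
Total rows emitted: 8.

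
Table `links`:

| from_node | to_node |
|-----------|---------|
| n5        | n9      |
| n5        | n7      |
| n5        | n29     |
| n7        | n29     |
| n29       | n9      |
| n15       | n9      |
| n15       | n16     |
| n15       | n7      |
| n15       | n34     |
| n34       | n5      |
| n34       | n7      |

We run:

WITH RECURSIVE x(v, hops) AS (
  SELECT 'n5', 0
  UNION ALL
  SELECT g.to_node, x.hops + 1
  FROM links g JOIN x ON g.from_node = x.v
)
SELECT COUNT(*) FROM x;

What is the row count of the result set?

Base: (n5, hops=0).
Iteration 1: edges from {n5} -> (n29, hops=1), (n7, hops=1), (n9, hops=1).
Iteration 2: edges from {n29,n7,n9} -> (n29, hops=2), (n9, hops=2).
Iteration 3: edges from {n29,n9} -> (n9, hops=3).
Iteration 4: no outgoing edges from {n9}; recursion stops.
Total rows emitted: 7.

7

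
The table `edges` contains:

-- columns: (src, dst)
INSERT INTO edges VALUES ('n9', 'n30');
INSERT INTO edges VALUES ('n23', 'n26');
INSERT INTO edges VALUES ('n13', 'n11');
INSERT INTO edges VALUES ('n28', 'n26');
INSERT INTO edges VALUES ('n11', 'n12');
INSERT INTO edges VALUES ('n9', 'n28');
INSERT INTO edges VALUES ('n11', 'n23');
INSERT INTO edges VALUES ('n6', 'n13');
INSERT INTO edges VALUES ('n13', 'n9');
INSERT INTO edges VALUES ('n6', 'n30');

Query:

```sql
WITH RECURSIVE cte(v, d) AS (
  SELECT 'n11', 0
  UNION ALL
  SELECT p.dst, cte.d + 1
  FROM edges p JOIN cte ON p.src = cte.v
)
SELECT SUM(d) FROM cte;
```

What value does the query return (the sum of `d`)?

4

Base: (n11, d=0).
Iteration 1: edges from {n11} -> (n12, d=1), (n23, d=1).
Iteration 2: edges from {n12,n23} -> (n26, d=2).
Iteration 3: no outgoing edges from {n26}; recursion stops.
SUM(d) = 0 + 1 + 1 + 2 = 4.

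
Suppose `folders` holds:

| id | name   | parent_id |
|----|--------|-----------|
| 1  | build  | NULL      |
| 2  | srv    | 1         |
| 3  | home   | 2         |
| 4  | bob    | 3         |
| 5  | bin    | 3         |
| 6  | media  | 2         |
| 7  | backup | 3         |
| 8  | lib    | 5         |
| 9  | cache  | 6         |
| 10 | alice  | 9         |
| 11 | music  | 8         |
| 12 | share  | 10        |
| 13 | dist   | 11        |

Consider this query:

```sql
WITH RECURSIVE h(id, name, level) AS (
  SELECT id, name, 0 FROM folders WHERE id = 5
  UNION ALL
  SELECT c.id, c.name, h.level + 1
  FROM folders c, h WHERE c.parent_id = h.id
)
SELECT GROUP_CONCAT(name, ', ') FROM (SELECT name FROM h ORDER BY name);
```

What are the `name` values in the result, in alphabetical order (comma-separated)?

bin, dist, lib, music

Base: id=5 (bin) at level 0.
Iteration 1: rows with parent_id in {5} -> lib (id 8, level 1).
Iteration 2: rows with parent_id in {8} -> music (id 11, level 2).
Iteration 3: rows with parent_id in {11} -> dist (id 13, level 3).
Iteration 4: no rows with parent_id in {13}; recursion stops.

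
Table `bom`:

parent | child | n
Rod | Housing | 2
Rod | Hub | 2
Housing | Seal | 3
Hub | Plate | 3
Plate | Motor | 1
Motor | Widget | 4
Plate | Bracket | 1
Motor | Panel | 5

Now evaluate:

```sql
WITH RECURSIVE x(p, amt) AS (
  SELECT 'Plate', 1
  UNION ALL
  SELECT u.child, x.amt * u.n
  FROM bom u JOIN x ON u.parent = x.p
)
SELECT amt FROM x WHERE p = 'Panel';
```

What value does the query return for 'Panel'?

5

Base: (Plate, amt=1).
Iteration 1: components of {Plate} -> Bracket = 1*1 = 1, Motor = 1*1 = 1.
Iteration 2: components of {Bracket,Motor} -> Panel = 1*5 = 5, Widget = 1*4 = 4.
Iteration 3: no further components; recursion stops.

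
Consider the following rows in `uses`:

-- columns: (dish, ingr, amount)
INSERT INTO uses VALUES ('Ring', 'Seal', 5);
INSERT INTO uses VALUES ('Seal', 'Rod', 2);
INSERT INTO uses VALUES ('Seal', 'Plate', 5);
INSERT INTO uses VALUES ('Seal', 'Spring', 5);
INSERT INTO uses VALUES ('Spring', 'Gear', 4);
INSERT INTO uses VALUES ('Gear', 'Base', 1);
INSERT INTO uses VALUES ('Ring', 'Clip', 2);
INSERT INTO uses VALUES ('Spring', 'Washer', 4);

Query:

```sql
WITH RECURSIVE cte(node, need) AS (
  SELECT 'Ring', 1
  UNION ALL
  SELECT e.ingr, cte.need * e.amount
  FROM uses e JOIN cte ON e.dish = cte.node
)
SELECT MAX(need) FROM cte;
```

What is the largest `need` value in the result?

100

Base: (Ring, need=1).
Iteration 1: components of {Ring} -> Clip = 1*2 = 2, Seal = 1*5 = 5.
Iteration 2: components of {Clip,Seal} -> Plate = 5*5 = 25, Rod = 5*2 = 10, Spring = 5*5 = 25.
Iteration 3: components of {Plate,Rod,Spring} -> Gear = 25*4 = 100, Washer = 25*4 = 100.
Iteration 4: components of {Gear,Washer} -> Base = 100*1 = 100.
Iteration 5: no further components; recursion stops.
need values: 1, 5, 2, 10, 25, 25, 100, 100, 100; the maximum is 100.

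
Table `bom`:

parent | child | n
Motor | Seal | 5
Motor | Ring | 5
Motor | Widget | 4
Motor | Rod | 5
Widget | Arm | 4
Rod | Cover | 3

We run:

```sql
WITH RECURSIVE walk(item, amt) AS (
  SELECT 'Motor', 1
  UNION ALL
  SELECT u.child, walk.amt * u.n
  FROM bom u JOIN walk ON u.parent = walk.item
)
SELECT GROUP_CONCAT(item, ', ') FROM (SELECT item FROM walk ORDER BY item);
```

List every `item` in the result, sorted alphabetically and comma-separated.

Arm, Cover, Motor, Ring, Rod, Seal, Widget

Base: (Motor, amt=1).
Iteration 1: components of {Motor} -> Ring = 1*5 = 5, Rod = 1*5 = 5, Seal = 1*5 = 5, Widget = 1*4 = 4.
Iteration 2: components of {Ring,Rod,Seal,Widget} -> Arm = 4*4 = 16, Cover = 5*3 = 15.
Iteration 3: no further components; recursion stops.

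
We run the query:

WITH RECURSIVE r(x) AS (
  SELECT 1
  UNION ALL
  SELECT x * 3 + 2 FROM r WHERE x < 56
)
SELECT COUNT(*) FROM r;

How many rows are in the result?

Base: x=1.
Iteration 1: 1 < 56 holds -> x = 1 * 3 + 2 = 5.
Iteration 2: 5 < 56 holds -> x = 5 * 3 + 2 = 17.
Iteration 3: 17 < 56 holds -> x = 17 * 3 + 2 = 53.
Iteration 4: 53 < 56 holds -> x = 53 * 3 + 2 = 161.
Iteration 5: 161 < 56 fails; recursion stops.
Total rows emitted: 5.

5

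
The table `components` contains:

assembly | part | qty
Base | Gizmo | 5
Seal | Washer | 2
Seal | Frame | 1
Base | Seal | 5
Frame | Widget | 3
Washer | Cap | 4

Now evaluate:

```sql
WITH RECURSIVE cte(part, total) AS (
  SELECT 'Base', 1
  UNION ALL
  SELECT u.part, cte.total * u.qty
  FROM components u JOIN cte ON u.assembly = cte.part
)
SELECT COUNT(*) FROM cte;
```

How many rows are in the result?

Base: (Base, total=1).
Iteration 1: components of {Base} -> Gizmo = 1*5 = 5, Seal = 1*5 = 5.
Iteration 2: components of {Gizmo,Seal} -> Frame = 5*1 = 5, Washer = 5*2 = 10.
Iteration 3: components of {Frame,Washer} -> Cap = 10*4 = 40, Widget = 5*3 = 15.
Iteration 4: no further components; recursion stops.
Total rows emitted: 7.

7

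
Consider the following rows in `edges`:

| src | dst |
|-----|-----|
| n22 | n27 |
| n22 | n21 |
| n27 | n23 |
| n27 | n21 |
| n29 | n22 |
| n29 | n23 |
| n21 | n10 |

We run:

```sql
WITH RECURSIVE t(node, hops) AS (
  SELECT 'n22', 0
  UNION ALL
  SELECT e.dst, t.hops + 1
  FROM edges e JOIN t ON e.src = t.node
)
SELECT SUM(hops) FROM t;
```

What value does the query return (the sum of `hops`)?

11

Base: (n22, hops=0).
Iteration 1: edges from {n22} -> (n21, hops=1), (n27, hops=1).
Iteration 2: edges from {n21,n27} -> (n10, hops=2), (n21, hops=2), (n23, hops=2).
Iteration 3: edges from {n10,n21,n23} -> (n10, hops=3).
Iteration 4: no outgoing edges from {n10}; recursion stops.
SUM(hops) = 0 + 1 + 1 + 2 + 2 + 2 + 3 = 11.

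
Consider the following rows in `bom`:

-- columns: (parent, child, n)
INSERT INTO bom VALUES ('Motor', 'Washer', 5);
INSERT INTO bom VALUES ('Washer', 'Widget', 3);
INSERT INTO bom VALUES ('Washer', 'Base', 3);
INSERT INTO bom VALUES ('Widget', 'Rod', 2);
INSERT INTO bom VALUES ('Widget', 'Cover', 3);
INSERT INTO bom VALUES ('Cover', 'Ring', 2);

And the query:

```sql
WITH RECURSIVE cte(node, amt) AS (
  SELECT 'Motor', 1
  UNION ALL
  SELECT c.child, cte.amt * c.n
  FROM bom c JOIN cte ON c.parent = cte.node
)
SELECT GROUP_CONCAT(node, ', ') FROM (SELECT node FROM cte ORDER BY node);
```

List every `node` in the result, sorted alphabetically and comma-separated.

Base, Cover, Motor, Ring, Rod, Washer, Widget

Base: (Motor, amt=1).
Iteration 1: components of {Motor} -> Washer = 1*5 = 5.
Iteration 2: components of {Washer} -> Base = 5*3 = 15, Widget = 5*3 = 15.
Iteration 3: components of {Base,Widget} -> Cover = 15*3 = 45, Rod = 15*2 = 30.
Iteration 4: components of {Cover,Rod} -> Ring = 45*2 = 90.
Iteration 5: no further components; recursion stops.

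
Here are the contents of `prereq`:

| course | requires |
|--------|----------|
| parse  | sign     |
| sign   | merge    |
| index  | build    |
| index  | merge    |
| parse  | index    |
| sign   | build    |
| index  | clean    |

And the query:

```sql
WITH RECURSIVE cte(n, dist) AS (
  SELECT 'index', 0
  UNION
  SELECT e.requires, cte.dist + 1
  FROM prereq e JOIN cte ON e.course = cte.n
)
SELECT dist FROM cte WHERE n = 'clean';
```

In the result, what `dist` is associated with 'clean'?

Base: (index, dist=0).
Iteration 1: edges from {index} -> (build, dist=1), (clean, dist=1), (merge, dist=1).
Iteration 2: no outgoing edges from {build,clean,merge}; recursion stops.

1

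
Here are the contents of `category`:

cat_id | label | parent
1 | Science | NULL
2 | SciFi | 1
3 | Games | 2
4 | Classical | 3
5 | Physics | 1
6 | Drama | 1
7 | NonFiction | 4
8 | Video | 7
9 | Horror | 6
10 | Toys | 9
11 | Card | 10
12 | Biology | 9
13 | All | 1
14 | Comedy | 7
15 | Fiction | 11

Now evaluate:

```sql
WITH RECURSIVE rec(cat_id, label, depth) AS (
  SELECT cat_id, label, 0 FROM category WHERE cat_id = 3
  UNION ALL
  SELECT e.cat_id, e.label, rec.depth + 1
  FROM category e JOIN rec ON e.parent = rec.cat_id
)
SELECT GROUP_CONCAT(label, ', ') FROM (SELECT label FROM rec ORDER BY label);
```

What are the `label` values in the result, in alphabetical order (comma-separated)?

Base: cat_id=3 (Games) at depth 0.
Iteration 1: rows with parent in {3} -> Classical (id 4, depth 1).
Iteration 2: rows with parent in {4} -> NonFiction (id 7, depth 2).
Iteration 3: rows with parent in {7} -> Video (id 8, depth 3), Comedy (id 14, depth 3).
Iteration 4: no rows with parent in {8,14}; recursion stops.

Classical, Comedy, Games, NonFiction, Video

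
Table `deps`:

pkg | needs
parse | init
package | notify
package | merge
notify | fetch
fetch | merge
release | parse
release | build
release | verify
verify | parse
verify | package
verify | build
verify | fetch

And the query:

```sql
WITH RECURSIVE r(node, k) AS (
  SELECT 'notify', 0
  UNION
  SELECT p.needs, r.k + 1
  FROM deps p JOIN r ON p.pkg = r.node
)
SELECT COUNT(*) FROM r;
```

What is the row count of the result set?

3

Base: (notify, k=0).
Iteration 1: edges from {notify} -> (fetch, k=1).
Iteration 2: edges from {fetch} -> (merge, k=2).
Iteration 3: no outgoing edges from {merge}; recursion stops.
Total rows emitted: 3.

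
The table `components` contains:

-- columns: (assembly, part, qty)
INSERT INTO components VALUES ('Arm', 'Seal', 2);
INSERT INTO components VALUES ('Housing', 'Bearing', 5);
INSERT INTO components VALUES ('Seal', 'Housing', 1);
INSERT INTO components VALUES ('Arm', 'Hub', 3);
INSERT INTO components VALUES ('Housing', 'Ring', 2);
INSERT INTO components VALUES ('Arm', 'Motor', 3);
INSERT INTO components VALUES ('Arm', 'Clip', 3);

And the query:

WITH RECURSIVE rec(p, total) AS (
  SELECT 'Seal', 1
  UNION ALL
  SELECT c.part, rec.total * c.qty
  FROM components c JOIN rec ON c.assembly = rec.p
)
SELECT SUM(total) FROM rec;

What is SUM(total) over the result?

9

Base: (Seal, total=1).
Iteration 1: components of {Seal} -> Housing = 1*1 = 1.
Iteration 2: components of {Housing} -> Bearing = 1*5 = 5, Ring = 1*2 = 2.
Iteration 3: no further components; recursion stops.
SUM(total) = 1 + 1 + 2 + 5 = 9.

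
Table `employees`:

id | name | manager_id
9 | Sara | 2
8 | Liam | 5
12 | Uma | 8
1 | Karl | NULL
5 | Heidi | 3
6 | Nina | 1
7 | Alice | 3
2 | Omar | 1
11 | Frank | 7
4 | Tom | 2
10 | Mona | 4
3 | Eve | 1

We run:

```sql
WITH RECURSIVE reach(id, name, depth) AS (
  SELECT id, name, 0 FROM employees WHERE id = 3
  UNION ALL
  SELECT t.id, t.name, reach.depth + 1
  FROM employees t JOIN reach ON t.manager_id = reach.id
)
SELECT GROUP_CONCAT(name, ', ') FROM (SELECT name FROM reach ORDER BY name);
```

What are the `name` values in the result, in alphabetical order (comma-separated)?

Alice, Eve, Frank, Heidi, Liam, Uma

Base: id=3 (Eve) at depth 0.
Iteration 1: rows with manager_id in {3} -> Heidi (id 5, depth 1), Alice (id 7, depth 1).
Iteration 2: rows with manager_id in {5,7} -> Liam (id 8, depth 2), Frank (id 11, depth 2).
Iteration 3: rows with manager_id in {8,11} -> Uma (id 12, depth 3).
Iteration 4: no rows with manager_id in {12}; recursion stops.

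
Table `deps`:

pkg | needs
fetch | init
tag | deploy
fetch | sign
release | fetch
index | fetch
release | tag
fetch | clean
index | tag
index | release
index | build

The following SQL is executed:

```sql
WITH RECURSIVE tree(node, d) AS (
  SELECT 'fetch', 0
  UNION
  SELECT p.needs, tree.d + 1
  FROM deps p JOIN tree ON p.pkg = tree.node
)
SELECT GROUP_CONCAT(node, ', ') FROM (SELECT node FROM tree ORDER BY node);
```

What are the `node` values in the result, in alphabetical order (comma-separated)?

clean, fetch, init, sign

Base: (fetch, d=0).
Iteration 1: edges from {fetch} -> (clean, d=1), (init, d=1), (sign, d=1).
Iteration 2: no outgoing edges from {clean,init,sign}; recursion stops.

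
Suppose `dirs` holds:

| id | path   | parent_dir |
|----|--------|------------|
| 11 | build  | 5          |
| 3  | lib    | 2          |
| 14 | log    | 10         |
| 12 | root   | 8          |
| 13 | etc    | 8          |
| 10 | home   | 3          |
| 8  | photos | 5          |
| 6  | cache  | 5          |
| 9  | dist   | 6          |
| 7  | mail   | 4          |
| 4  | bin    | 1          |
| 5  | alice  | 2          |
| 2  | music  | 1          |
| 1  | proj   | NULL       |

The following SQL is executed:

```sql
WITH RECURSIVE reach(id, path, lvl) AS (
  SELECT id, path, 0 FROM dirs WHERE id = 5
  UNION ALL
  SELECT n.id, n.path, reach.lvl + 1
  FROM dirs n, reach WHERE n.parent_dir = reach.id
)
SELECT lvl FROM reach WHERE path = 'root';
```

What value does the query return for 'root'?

Base: id=5 (alice) at lvl 0.
Iteration 1: rows with parent_dir in {5} -> cache (id 6, lvl 1), photos (id 8, lvl 1), build (id 11, lvl 1).
Iteration 2: rows with parent_dir in {6,8,11} -> dist (id 9, lvl 2), root (id 12, lvl 2), etc (id 13, lvl 2).
Iteration 3: no rows with parent_dir in {9,12,13}; recursion stops.

2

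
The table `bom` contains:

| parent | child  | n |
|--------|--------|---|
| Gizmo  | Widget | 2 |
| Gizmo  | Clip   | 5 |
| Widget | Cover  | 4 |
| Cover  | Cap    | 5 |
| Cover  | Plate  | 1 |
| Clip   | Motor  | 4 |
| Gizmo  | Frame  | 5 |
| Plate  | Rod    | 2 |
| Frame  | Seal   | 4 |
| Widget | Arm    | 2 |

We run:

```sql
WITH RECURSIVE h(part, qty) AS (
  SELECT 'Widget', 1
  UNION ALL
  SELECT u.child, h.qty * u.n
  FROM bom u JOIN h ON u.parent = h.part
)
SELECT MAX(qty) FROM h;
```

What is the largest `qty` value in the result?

20

Base: (Widget, qty=1).
Iteration 1: components of {Widget} -> Arm = 1*2 = 2, Cover = 1*4 = 4.
Iteration 2: components of {Arm,Cover} -> Cap = 4*5 = 20, Plate = 4*1 = 4.
Iteration 3: components of {Cap,Plate} -> Rod = 4*2 = 8.
Iteration 4: no further components; recursion stops.
qty values: 1, 4, 2, 20, 4, 8; the maximum is 20.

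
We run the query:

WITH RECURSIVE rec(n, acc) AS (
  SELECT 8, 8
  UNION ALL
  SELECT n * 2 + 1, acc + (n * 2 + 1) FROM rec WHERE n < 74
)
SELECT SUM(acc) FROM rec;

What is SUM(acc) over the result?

Base: n=8, acc=8.
Iteration 1: 8 < 74 holds -> n = 8 * 2 + 1 = 17, acc = 8 + 17 = 25.
Iteration 2: 17 < 74 holds -> n = 17 * 2 + 1 = 35, acc = 25 + 35 = 60.
Iteration 3: 35 < 74 holds -> n = 35 * 2 + 1 = 71, acc = 60 + 71 = 131.
Iteration 4: 71 < 74 holds -> n = 71 * 2 + 1 = 143, acc = 131 + 143 = 274.
Iteration 5: 143 < 74 fails; recursion stops.
SUM(acc) = 8 + 25 + 60 + 131 + 274 = 498.

498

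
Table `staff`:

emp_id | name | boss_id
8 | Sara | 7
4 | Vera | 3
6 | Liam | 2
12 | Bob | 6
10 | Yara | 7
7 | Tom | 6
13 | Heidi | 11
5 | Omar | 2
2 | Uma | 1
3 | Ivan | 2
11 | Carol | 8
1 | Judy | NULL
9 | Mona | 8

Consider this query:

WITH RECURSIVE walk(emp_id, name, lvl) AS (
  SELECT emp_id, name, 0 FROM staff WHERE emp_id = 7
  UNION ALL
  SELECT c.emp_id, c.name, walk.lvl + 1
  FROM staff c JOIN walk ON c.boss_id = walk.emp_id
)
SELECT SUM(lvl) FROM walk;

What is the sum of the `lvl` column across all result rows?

Base: emp_id=7 (Tom) at lvl 0.
Iteration 1: rows with boss_id in {7} -> Sara (id 8, lvl 1), Yara (id 10, lvl 1).
Iteration 2: rows with boss_id in {8,10} -> Mona (id 9, lvl 2), Carol (id 11, lvl 2).
Iteration 3: rows with boss_id in {9,11} -> Heidi (id 13, lvl 3).
Iteration 4: no rows with boss_id in {13}; recursion stops.
SUM(lvl) = 0 + 1 + 1 + 2 + 2 + 3 = 9.

9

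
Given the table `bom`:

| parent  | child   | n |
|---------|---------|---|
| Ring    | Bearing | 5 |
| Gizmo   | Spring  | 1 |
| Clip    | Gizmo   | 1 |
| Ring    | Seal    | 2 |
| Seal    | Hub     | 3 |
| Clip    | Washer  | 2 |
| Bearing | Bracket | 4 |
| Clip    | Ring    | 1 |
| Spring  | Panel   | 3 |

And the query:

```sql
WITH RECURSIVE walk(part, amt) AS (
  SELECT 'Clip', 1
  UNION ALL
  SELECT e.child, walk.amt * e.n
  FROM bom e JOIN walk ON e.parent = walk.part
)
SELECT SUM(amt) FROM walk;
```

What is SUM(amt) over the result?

Base: (Clip, amt=1).
Iteration 1: components of {Clip} -> Gizmo = 1*1 = 1, Ring = 1*1 = 1, Washer = 1*2 = 2.
Iteration 2: components of {Gizmo,Ring,Washer} -> Bearing = 1*5 = 5, Seal = 1*2 = 2, Spring = 1*1 = 1.
Iteration 3: components of {Bearing,Seal,Spring} -> Bracket = 5*4 = 20, Hub = 2*3 = 6, Panel = 1*3 = 3.
Iteration 4: no further components; recursion stops.
SUM(amt) = 1 + 1 + 1 + 2 + 1 + 5 + 2 + 3 + 20 + 6 = 42.

42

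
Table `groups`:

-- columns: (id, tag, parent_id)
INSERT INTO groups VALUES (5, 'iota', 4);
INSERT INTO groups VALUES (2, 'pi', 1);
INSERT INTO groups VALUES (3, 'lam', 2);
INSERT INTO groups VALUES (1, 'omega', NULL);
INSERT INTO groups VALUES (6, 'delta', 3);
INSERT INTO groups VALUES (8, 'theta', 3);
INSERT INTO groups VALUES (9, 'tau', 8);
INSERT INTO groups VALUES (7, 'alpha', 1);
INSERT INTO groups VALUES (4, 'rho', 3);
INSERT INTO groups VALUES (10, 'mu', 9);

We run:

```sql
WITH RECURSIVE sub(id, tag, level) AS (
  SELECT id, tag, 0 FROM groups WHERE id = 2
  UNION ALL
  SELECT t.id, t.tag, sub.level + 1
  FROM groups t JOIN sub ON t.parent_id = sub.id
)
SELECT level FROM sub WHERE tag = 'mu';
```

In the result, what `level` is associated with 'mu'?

Base: id=2 (pi) at level 0.
Iteration 1: rows with parent_id in {2} -> lam (id 3, level 1).
Iteration 2: rows with parent_id in {3} -> rho (id 4, level 2), delta (id 6, level 2), theta (id 8, level 2).
Iteration 3: rows with parent_id in {4,6,8} -> iota (id 5, level 3), tau (id 9, level 3).
Iteration 4: rows with parent_id in {5,9} -> mu (id 10, level 4).
Iteration 5: no rows with parent_id in {10}; recursion stops.

4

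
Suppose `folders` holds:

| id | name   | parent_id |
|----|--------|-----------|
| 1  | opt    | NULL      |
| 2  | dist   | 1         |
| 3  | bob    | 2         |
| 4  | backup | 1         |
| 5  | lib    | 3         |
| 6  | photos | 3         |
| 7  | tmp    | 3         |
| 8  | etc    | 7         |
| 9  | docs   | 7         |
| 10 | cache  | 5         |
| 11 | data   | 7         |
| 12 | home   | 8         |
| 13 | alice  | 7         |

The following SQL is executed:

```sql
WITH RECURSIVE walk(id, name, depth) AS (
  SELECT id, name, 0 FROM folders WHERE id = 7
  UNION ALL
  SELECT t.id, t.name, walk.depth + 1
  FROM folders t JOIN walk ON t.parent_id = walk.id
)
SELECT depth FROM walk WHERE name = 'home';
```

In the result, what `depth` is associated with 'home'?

Base: id=7 (tmp) at depth 0.
Iteration 1: rows with parent_id in {7} -> etc (id 8, depth 1), docs (id 9, depth 1), data (id 11, depth 1), alice (id 13, depth 1).
Iteration 2: rows with parent_id in {8,9,11,13} -> home (id 12, depth 2).
Iteration 3: no rows with parent_id in {12}; recursion stops.

2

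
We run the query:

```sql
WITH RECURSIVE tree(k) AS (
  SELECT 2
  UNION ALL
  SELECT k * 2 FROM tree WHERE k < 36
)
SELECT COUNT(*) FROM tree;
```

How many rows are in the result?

6

Base: k=2.
Iteration 1: 2 < 36 holds -> k = 2 * 2 = 4.
Iteration 2: 4 < 36 holds -> k = 4 * 2 = 8.
Iteration 3: 8 < 36 holds -> k = 8 * 2 = 16.
Iteration 4: 16 < 36 holds -> k = 16 * 2 = 32.
Iteration 5: 32 < 36 holds -> k = 32 * 2 = 64.
Iteration 6: 64 < 36 fails; recursion stops.
Total rows emitted: 6.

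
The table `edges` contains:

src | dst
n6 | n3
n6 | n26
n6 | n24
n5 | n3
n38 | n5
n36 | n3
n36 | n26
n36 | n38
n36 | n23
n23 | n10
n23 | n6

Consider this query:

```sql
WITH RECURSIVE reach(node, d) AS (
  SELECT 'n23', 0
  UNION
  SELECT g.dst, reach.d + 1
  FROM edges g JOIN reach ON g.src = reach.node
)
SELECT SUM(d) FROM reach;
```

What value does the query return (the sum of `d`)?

8

Base: (n23, d=0).
Iteration 1: edges from {n23} -> (n10, d=1), (n6, d=1).
Iteration 2: edges from {n10,n6} -> (n24, d=2), (n26, d=2), (n3, d=2).
Iteration 3: no outgoing edges from {n24,n26,n3}; recursion stops.
SUM(d) = 0 + 1 + 1 + 2 + 2 + 2 = 8.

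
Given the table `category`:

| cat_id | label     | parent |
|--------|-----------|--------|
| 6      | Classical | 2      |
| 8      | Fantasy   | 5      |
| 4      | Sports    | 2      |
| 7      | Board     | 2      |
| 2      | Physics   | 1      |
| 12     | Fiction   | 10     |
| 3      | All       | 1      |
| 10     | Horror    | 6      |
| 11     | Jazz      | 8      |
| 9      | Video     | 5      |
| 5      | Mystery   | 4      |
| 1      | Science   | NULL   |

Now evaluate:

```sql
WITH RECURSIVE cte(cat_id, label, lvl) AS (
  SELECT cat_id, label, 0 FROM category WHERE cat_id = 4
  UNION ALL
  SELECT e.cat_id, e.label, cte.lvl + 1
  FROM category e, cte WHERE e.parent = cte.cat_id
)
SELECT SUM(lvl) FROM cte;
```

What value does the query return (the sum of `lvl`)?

Base: cat_id=4 (Sports) at lvl 0.
Iteration 1: rows with parent in {4} -> Mystery (id 5, lvl 1).
Iteration 2: rows with parent in {5} -> Fantasy (id 8, lvl 2), Video (id 9, lvl 2).
Iteration 3: rows with parent in {8,9} -> Jazz (id 11, lvl 3).
Iteration 4: no rows with parent in {11}; recursion stops.
SUM(lvl) = 0 + 1 + 2 + 2 + 3 = 8.

8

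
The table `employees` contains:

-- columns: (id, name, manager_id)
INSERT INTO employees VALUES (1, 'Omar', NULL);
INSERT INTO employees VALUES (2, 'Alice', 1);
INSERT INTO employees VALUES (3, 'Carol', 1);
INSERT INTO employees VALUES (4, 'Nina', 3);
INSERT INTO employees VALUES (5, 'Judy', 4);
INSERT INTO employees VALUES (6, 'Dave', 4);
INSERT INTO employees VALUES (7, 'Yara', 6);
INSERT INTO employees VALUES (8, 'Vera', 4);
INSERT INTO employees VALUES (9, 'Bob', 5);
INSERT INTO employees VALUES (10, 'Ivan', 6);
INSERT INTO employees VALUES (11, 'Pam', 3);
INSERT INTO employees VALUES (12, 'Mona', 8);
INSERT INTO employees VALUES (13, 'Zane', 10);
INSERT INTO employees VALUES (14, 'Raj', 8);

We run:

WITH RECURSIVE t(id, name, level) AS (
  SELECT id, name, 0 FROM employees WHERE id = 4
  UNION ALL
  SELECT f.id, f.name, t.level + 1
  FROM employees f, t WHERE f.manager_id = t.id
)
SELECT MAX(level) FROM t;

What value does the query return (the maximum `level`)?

3

Base: id=4 (Nina) at level 0.
Iteration 1: rows with manager_id in {4} -> Judy (id 5, level 1), Dave (id 6, level 1), Vera (id 8, level 1).
Iteration 2: rows with manager_id in {5,6,8} -> Yara (id 7, level 2), Bob (id 9, level 2), Ivan (id 10, level 2), Mona (id 12, level 2), Raj (id 14, level 2).
Iteration 3: rows with manager_id in {7,9,10,12,14} -> Zane (id 13, level 3).
Iteration 4: no rows with manager_id in {13}; recursion stops.
level values: 0, 1, 1, 1, 2, 2, 2, 2, 2, 3; the maximum is 3.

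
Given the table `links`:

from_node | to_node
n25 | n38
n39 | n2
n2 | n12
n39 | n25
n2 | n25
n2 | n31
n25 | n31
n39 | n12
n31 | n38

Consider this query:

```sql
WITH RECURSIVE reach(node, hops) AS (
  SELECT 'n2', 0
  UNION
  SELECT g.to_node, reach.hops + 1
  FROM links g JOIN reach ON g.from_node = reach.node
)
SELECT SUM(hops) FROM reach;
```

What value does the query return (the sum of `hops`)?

Base: (n2, hops=0).
Iteration 1: edges from {n2} -> (n12, hops=1), (n25, hops=1), (n31, hops=1).
Iteration 2: edges from {n12,n25,n31} -> (n31, hops=2), (n38, hops=2). [UNION drops 1 duplicate row(s)]
Iteration 3: edges from {n31,n38} -> (n38, hops=3).
Iteration 4: no outgoing edges from {n38}; recursion stops.
SUM(hops) = 0 + 1 + 1 + 1 + 2 + 2 + 3 = 10.

10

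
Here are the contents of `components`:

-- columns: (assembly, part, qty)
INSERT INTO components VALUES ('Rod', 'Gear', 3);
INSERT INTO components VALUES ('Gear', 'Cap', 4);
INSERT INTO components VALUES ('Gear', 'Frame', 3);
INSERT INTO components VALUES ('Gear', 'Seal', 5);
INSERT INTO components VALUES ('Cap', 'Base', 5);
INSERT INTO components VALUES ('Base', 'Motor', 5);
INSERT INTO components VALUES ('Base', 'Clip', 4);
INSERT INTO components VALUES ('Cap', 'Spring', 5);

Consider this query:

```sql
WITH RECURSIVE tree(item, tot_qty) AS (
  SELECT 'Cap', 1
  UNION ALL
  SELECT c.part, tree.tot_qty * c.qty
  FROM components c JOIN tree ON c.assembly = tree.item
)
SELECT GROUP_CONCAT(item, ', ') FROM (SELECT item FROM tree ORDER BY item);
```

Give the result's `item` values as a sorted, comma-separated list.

Base: (Cap, tot_qty=1).
Iteration 1: components of {Cap} -> Base = 1*5 = 5, Spring = 1*5 = 5.
Iteration 2: components of {Base,Spring} -> Clip = 5*4 = 20, Motor = 5*5 = 25.
Iteration 3: no further components; recursion stops.

Base, Cap, Clip, Motor, Spring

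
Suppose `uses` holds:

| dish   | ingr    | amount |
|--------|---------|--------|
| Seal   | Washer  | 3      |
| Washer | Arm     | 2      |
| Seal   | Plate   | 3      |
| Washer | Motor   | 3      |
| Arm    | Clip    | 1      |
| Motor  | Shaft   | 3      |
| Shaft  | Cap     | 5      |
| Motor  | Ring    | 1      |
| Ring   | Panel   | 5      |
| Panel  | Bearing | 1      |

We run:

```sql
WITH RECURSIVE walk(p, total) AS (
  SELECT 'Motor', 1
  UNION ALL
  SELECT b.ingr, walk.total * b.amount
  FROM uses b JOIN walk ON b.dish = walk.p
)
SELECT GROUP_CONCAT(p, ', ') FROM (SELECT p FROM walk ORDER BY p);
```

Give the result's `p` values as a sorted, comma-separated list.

Bearing, Cap, Motor, Panel, Ring, Shaft

Base: (Motor, total=1).
Iteration 1: components of {Motor} -> Ring = 1*1 = 1, Shaft = 1*3 = 3.
Iteration 2: components of {Ring,Shaft} -> Cap = 3*5 = 15, Panel = 1*5 = 5.
Iteration 3: components of {Cap,Panel} -> Bearing = 5*1 = 5.
Iteration 4: no further components; recursion stops.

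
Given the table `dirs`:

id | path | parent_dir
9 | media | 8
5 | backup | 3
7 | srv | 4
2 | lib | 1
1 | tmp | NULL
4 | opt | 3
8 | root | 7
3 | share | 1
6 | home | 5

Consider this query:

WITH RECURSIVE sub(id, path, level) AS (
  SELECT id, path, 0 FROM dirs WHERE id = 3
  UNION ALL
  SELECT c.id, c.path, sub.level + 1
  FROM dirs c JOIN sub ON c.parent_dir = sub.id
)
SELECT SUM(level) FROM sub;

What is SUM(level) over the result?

13

Base: id=3 (share) at level 0.
Iteration 1: rows with parent_dir in {3} -> opt (id 4, level 1), backup (id 5, level 1).
Iteration 2: rows with parent_dir in {4,5} -> home (id 6, level 2), srv (id 7, level 2).
Iteration 3: rows with parent_dir in {6,7} -> root (id 8, level 3).
Iteration 4: rows with parent_dir in {8} -> media (id 9, level 4).
Iteration 5: no rows with parent_dir in {9}; recursion stops.
SUM(level) = 0 + 1 + 1 + 2 + 2 + 3 + 4 = 13.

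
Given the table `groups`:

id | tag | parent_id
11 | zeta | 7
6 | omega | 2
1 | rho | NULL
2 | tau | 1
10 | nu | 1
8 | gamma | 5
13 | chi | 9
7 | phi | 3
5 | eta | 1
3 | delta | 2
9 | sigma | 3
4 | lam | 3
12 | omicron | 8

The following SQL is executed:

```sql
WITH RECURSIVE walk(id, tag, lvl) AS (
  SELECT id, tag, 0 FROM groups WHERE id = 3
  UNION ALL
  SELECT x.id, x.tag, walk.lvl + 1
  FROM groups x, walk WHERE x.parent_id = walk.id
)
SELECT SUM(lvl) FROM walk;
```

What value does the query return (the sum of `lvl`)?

Base: id=3 (delta) at lvl 0.
Iteration 1: rows with parent_id in {3} -> lam (id 4, lvl 1), phi (id 7, lvl 1), sigma (id 9, lvl 1).
Iteration 2: rows with parent_id in {4,7,9} -> zeta (id 11, lvl 2), chi (id 13, lvl 2).
Iteration 3: no rows with parent_id in {11,13}; recursion stops.
SUM(lvl) = 0 + 1 + 1 + 1 + 2 + 2 = 7.

7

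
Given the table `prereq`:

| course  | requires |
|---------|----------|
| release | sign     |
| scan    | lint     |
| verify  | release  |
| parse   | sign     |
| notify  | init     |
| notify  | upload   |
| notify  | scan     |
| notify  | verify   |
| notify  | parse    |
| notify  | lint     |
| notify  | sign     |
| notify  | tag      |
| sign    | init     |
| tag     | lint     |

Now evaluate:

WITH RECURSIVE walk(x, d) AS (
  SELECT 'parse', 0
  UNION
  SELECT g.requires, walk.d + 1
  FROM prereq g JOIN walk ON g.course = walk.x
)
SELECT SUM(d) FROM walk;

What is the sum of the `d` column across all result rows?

Base: (parse, d=0).
Iteration 1: edges from {parse} -> (sign, d=1).
Iteration 2: edges from {sign} -> (init, d=2).
Iteration 3: no outgoing edges from {init}; recursion stops.
SUM(d) = 0 + 1 + 2 = 3.

3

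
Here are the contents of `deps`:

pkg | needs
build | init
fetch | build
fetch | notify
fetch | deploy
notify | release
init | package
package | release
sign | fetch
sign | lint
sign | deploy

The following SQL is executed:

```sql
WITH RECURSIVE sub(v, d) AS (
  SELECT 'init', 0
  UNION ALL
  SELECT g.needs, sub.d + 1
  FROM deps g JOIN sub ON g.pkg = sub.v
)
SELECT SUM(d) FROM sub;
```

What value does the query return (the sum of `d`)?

Base: (init, d=0).
Iteration 1: edges from {init} -> (package, d=1).
Iteration 2: edges from {package} -> (release, d=2).
Iteration 3: no outgoing edges from {release}; recursion stops.
SUM(d) = 0 + 1 + 2 = 3.

3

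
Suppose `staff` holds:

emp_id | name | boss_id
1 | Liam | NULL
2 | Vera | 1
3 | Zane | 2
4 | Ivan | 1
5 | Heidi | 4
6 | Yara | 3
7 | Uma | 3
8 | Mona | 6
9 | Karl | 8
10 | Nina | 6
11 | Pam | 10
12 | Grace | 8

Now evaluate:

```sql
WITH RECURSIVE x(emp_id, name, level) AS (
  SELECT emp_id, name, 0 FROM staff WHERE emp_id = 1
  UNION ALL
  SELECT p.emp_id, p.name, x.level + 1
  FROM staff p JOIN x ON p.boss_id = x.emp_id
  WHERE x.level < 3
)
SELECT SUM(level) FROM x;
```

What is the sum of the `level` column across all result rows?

Base: emp_id=1 (Liam) at level 0.
Iteration 1: rows with boss_id in {1} -> Vera (id 2, level 1), Ivan (id 4, level 1).
Iteration 2: rows with boss_id in {2,4} -> Zane (id 3, level 2), Heidi (id 5, level 2).
Iteration 3: rows with boss_id in {3,5} -> Yara (id 6, level 3), Uma (id 7, level 3).
Iteration 4: level < 3 fails for all current rows; recursion stops.
SUM(level) = 0 + 1 + 1 + 2 + 2 + 3 + 3 = 12.

12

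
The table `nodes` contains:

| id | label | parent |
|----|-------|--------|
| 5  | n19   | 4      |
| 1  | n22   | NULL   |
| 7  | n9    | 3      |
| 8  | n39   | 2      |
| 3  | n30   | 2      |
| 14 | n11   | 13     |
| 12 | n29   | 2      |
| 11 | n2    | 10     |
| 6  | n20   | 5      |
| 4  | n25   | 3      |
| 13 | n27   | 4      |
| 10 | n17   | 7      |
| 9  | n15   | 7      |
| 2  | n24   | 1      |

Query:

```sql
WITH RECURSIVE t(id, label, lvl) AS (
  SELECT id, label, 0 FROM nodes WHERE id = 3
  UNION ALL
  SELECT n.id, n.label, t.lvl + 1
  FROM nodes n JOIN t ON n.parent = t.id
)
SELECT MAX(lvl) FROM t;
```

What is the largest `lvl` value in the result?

3

Base: id=3 (n30) at lvl 0.
Iteration 1: rows with parent in {3} -> n25 (id 4, lvl 1), n9 (id 7, lvl 1).
Iteration 2: rows with parent in {4,7} -> n19 (id 5, lvl 2), n15 (id 9, lvl 2), n17 (id 10, lvl 2), n27 (id 13, lvl 2).
Iteration 3: rows with parent in {5,9,10,13} -> n20 (id 6, lvl 3), n2 (id 11, lvl 3), n11 (id 14, lvl 3).
Iteration 4: no rows with parent in {6,11,14}; recursion stops.
lvl values: 0, 1, 1, 2, 2, 2, 2, 3, 3, 3; the maximum is 3.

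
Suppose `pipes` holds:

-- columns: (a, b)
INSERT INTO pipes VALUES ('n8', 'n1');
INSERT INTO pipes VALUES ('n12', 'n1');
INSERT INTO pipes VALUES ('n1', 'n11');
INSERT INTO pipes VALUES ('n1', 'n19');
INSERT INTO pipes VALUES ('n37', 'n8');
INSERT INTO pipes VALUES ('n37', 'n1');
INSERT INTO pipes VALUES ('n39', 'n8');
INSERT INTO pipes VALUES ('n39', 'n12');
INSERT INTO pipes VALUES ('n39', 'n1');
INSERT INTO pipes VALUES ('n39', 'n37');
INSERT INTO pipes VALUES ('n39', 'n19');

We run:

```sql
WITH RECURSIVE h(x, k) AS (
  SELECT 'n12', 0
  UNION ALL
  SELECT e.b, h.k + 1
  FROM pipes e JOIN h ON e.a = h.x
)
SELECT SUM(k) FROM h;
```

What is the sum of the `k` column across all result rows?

5

Base: (n12, k=0).
Iteration 1: edges from {n12} -> (n1, k=1).
Iteration 2: edges from {n1} -> (n11, k=2), (n19, k=2).
Iteration 3: no outgoing edges from {n11,n19}; recursion stops.
SUM(k) = 0 + 1 + 2 + 2 = 5.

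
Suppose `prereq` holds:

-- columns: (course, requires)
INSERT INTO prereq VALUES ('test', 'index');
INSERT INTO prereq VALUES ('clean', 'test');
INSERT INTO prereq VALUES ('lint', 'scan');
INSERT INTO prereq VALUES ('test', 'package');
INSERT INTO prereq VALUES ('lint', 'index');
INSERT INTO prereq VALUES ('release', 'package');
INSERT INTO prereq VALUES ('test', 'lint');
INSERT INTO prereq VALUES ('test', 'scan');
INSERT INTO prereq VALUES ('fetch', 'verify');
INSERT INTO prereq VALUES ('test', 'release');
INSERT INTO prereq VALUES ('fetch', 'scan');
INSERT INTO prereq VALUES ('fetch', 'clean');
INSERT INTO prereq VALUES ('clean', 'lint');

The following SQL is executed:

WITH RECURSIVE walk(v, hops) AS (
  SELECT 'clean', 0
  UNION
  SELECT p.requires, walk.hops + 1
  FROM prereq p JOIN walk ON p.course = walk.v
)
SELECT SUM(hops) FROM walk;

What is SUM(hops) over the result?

Base: (clean, hops=0).
Iteration 1: edges from {clean} -> (lint, hops=1), (test, hops=1).
Iteration 2: edges from {lint,test} -> (index, hops=2), (lint, hops=2), (package, hops=2), (release, hops=2), (scan, hops=2). [UNION drops 2 duplicate row(s)]
Iteration 3: edges from {index,lint,package,release,scan} -> (index, hops=3), (package, hops=3), (scan, hops=3).
Iteration 4: no outgoing edges from {index,package,scan}; recursion stops.
SUM(hops) = 0 + 1 + 1 + 2 + 2 + 2 + 2 + 2 + 3 + 3 + 3 = 21.

21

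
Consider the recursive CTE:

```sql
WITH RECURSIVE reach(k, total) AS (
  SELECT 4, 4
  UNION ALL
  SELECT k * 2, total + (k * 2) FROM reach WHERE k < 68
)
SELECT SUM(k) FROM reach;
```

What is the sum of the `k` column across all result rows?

Base: k=4, total=4.
Iteration 1: 4 < 68 holds -> k = 4 * 2 = 8, total = 4 + 8 = 12.
Iteration 2: 8 < 68 holds -> k = 8 * 2 = 16, total = 12 + 16 = 28.
Iteration 3: 16 < 68 holds -> k = 16 * 2 = 32, total = 28 + 32 = 60.
Iteration 4: 32 < 68 holds -> k = 32 * 2 = 64, total = 60 + 64 = 124.
Iteration 5: 64 < 68 holds -> k = 64 * 2 = 128, total = 124 + 128 = 252.
Iteration 6: 128 < 68 fails; recursion stops.
SUM(k) = 4 + 8 + 16 + 32 + 64 + 128 = 252.

252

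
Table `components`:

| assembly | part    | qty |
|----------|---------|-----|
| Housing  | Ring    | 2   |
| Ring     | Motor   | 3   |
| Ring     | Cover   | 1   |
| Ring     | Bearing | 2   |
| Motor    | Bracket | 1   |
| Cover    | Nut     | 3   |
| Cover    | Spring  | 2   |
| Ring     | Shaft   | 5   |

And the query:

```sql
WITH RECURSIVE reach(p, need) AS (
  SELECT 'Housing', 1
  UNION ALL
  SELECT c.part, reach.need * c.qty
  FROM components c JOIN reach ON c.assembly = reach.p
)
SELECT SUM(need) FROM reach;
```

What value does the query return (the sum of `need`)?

Base: (Housing, need=1).
Iteration 1: components of {Housing} -> Ring = 1*2 = 2.
Iteration 2: components of {Ring} -> Bearing = 2*2 = 4, Cover = 2*1 = 2, Motor = 2*3 = 6, Shaft = 2*5 = 10.
Iteration 3: components of {Bearing,Cover,Motor,Shaft} -> Bracket = 6*1 = 6, Nut = 2*3 = 6, Spring = 2*2 = 4.
Iteration 4: no further components; recursion stops.
SUM(need) = 1 + 2 + 6 + 2 + 4 + 10 + 6 + 6 + 4 = 41.

41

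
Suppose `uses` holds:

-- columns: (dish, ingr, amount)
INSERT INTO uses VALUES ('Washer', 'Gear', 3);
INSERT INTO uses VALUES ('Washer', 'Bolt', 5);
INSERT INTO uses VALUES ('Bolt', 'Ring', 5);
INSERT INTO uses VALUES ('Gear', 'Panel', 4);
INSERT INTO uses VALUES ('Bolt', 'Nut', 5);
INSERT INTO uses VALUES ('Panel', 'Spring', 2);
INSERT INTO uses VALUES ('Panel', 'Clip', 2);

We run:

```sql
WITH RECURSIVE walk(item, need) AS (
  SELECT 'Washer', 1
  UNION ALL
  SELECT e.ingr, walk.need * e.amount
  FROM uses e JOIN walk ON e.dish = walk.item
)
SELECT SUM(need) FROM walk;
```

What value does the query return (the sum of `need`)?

119

Base: (Washer, need=1).
Iteration 1: components of {Washer} -> Bolt = 1*5 = 5, Gear = 1*3 = 3.
Iteration 2: components of {Bolt,Gear} -> Nut = 5*5 = 25, Panel = 3*4 = 12, Ring = 5*5 = 25.
Iteration 3: components of {Nut,Panel,Ring} -> Clip = 12*2 = 24, Spring = 12*2 = 24.
Iteration 4: no further components; recursion stops.
SUM(need) = 1 + 3 + 5 + 12 + 25 + 25 + 24 + 24 = 119.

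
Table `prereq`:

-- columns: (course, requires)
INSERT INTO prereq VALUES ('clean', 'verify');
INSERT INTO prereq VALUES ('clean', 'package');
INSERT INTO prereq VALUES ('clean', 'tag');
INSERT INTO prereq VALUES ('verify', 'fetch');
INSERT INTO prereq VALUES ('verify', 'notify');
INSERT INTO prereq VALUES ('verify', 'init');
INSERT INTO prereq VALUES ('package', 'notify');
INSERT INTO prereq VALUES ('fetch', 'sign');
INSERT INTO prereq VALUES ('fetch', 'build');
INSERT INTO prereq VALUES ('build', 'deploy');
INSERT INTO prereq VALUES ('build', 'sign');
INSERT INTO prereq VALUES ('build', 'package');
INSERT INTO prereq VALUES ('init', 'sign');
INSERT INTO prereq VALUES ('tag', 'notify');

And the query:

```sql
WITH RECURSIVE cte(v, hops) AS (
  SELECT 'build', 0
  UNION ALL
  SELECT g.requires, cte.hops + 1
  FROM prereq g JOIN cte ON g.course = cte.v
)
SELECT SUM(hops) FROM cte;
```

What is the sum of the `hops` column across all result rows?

5

Base: (build, hops=0).
Iteration 1: edges from {build} -> (deploy, hops=1), (package, hops=1), (sign, hops=1).
Iteration 2: edges from {deploy,package,sign} -> (notify, hops=2).
Iteration 3: no outgoing edges from {notify}; recursion stops.
SUM(hops) = 0 + 1 + 1 + 1 + 2 = 5.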